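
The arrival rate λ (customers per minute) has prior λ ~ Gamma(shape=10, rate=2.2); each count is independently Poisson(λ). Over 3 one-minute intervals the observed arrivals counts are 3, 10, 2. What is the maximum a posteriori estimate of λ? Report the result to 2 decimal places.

Σxᵢ = 3+10+2 = 15, with n = 3.
Posterior ∝ λ^9e^(−2.2λ) · λ^15e^(−3λ) = λ^24e^(−5.2λ), i.e. Gamma(shape=25, rate=5.2).
The mode of a Gamma(a, b) with a ≥ 1 (shape–rate) is (a−1)/b = 24/5.2 ≈ 4.62.

λ̂_MAP = 4.62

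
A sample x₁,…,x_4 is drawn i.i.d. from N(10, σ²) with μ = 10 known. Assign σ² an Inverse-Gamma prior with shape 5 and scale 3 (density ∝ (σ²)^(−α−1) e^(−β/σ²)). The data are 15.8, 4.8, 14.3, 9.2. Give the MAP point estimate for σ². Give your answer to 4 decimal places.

σ̂²_MAP = 5.3631

Sum of squared deviations about the known mean: SS = (15.8−10)² + (4.8−10)² + (14.3−10)² + (9.2−10)² = 79.81.
The Normal likelihood contributes (σ²)^(−n/2) exp(−SS/(2σ²)), so the posterior is Inverse-Gamma(α + n/2, β + SS/2) = Inverse-Gamma(7, 42.905).
The mode of Inverse-Gamma(a, b) is b/(a+1) = 42.905/8 ≈ 5.3631.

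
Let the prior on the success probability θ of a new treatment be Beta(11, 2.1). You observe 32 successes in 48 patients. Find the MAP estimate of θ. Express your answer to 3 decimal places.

θ̂_MAP = 0.711

Prior: Beta(11, 2.1).
Data: 32 successes in 48 trials. The binomial likelihood contributes θ^32(1−θ)^16, so the posterior is Beta(11+32, 2.1+16) = Beta(43, 18.1).
For Beta(a, b) with a, b > 1 the mode is (a−1)/(a+b−2) = 42/59.1 ≈ 0.711.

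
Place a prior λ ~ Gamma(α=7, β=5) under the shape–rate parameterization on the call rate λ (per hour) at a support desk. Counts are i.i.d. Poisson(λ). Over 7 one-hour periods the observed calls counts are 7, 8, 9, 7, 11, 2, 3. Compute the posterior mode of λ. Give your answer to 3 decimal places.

λ̂_MAP = 4.417

Σxᵢ = 7+8+9+7+11+2+3 = 47, with n = 7.
Posterior ∝ λ^6e^(−5λ) · λ^47e^(−7λ) = λ^53e^(−12λ), i.e. Gamma(shape=54, rate=12).
The mode of a Gamma(a, b) with a ≥ 1 (shape–rate) is (a−1)/b = 53/12 ≈ 4.417.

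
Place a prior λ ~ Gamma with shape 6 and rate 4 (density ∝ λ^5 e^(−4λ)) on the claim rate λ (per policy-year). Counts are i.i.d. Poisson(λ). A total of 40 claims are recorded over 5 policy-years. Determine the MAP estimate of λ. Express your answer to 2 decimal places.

Σxᵢ = 40, n = 5.
Posterior ∝ λ^5e^(−4λ) · λ^40e^(−5λ) = λ^45e^(−9λ), i.e. Gamma(shape=46, rate=9).
The mode of a Gamma(a, b) with a ≥ 1 (shape–rate) is (a−1)/b = 45/9 ≈ 5.00.

λ̂_MAP = 5.00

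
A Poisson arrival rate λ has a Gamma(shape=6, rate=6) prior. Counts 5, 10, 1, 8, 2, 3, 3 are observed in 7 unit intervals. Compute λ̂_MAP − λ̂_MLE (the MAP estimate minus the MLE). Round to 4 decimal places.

Σxᵢ = 32. Posterior is Gamma(38, 13); MAP = (38−1)/13 = 37/13 ≈ 2.84615.
MLE = x̄ = 32/7 ≈ 4.57143.
Difference = 37/13 − 32/7 = -157/91 ≈ -1.7253.

MAP − MLE = -1.7253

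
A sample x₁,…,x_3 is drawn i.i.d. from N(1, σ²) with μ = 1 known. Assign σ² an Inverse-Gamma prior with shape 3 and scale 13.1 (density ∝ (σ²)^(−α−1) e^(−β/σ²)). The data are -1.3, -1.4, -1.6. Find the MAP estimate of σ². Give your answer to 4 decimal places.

σ̂²_MAP = 4.0009

Sum of squared deviations about the known mean: SS = (-1.3−1)² + (-1.4−1)² + (-1.6−1)² = 17.81.
The Normal likelihood contributes (σ²)^(−n/2) exp(−SS/(2σ²)), so the posterior is Inverse-Gamma(α + n/2, β + SS/2) = Inverse-Gamma(4.5, 22.005).
The mode of Inverse-Gamma(a, b) is b/(a+1) = 22.005/5.5 ≈ 4.0009.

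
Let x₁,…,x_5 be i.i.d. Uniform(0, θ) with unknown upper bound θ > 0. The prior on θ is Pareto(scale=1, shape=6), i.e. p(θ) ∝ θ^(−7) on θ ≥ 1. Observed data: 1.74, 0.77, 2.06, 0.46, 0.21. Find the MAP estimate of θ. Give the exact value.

θ̂_MAP = 2.06

The Uniform(0, θ) likelihood is θ^(−n) for θ ≥ max(xᵢ), zero otherwise. Here max(xᵢ) = 2.06.
Posterior ∝ θ^(−7) · θ^(−5) = θ^(−12) on θ ≥ max(1, 2.06) = 2.06.
This density is strictly decreasing in θ, so the posterior mode lies at the lower boundary of the support.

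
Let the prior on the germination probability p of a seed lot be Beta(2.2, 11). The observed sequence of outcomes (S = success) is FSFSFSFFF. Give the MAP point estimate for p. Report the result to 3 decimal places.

Prior: Beta(2.2, 11).
Data: 3 successes in 9 trials (from the sequence). The binomial likelihood contributes p^3(1−p)^6, so the posterior is Beta(2.2+3, 11+6) = Beta(5.2, 17).
For Beta(a, b) with a, b > 1 the mode is (a−1)/(a+b−2) = 4.2/20.2 ≈ 0.208.

p̂_MAP = 0.208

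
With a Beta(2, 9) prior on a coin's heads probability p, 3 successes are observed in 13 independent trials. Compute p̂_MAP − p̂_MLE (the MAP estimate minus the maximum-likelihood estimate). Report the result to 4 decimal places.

Posterior is Beta(5, 19); MAP = (5−1)/(24−2) = 4/22 ≈ 0.18182.
MLE ignores the prior: p̂_MLE = k/n = 3/13 ≈ 0.23077.
Difference = 4/22 − 3/13 = -7/143 ≈ -0.0490.

MAP − MLE = -0.0490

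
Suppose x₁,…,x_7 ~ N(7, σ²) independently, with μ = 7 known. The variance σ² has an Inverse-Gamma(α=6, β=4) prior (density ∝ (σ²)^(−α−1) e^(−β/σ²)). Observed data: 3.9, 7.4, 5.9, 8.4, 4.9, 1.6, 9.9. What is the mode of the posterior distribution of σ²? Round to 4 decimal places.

σ̂²_MAP = 2.9962

Sum of squared deviations about the known mean: SS = (3.9−7)² + (7.4−7)² + (5.9−7)² + (8.4−7)² + (4.9−7)² + (1.6−7)² + (9.9−7)² = 54.92.
The Normal likelihood contributes (σ²)^(−n/2) exp(−SS/(2σ²)), so the posterior is Inverse-Gamma(α + n/2, β + SS/2) = Inverse-Gamma(9.5, 31.46).
The mode of Inverse-Gamma(a, b) is b/(a+1) = 31.46/10.5 ≈ 2.9962.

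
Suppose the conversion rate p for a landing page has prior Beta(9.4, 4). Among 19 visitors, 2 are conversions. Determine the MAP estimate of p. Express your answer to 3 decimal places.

Prior: Beta(9.4, 4).
Data: 2 successes in 19 trials. The binomial likelihood contributes p^2(1−p)^17, so the posterior is Beta(9.4+2, 4+17) = Beta(11.4, 21).
For Beta(a, b) with a, b > 1 the mode is (a−1)/(a+b−2) = 10.4/30.4 ≈ 0.342.

p̂_MAP = 0.342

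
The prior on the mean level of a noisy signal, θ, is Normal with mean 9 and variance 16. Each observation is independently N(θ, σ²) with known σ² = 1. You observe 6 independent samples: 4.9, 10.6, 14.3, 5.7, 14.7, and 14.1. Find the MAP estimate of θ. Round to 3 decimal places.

θ̂_MAP = 10.699

n = 6; x̄ = (4.9 + 10.6 + 14.3 + 5.7 + 14.7 + 14.1)/6 = 64.3/6 = 643/60 ≈ 10.7167.
For a Normal prior and Normal likelihood with known variance, the posterior is Normal; its mode equals its mean, the precision-weighted average.
Prior precision 1/σ₀² = 1/16 = 0.0625; data precision n/σ² = 6/1 = 6.
θ̂ = (0.0625·9 + 6·(643/60)) / (0.0625 + 6) = 64.8625/6.0625 = 5189/485 ≈ 10.699.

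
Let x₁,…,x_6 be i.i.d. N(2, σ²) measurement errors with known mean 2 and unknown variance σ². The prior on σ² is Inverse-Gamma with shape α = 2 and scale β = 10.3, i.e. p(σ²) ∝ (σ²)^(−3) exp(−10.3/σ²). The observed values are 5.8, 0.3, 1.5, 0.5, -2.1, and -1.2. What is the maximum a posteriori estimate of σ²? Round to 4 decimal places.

Sum of squared deviations about the known mean: SS = (5.8−2)² + (0.3−2)² + (1.5−2)² + (0.5−2)² + (-2.1−2)² + (-1.2−2)² = 46.88.
The Normal likelihood contributes (σ²)^(−n/2) exp(−SS/(2σ²)), so the posterior is Inverse-Gamma(α + n/2, β + SS/2) = Inverse-Gamma(5, 33.74).
The mode of Inverse-Gamma(a, b) is b/(a+1) = 33.74/6 ≈ 5.6233.

σ̂²_MAP = 5.6233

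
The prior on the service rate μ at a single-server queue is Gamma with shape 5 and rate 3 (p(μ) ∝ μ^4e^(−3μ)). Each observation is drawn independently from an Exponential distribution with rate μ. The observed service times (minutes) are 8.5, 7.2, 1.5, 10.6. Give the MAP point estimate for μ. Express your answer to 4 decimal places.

μ̂_MAP = 0.2597

The Exponential(rate=μ) likelihood is ∝ μ^n e^(−μΣtᵢ). Here n = 4 and Σtᵢ = 8.5 + 7.2 + 1.5 + 10.6 = 27.8.
Posterior ∝ μ^4e^(−3μ) · μ^4e^(−27.8μ) = μ^8e^(−30.8μ), i.e. Gamma(9, 30.8).
Mode = (a−1)/b = 8/30.8 ≈ 0.2597.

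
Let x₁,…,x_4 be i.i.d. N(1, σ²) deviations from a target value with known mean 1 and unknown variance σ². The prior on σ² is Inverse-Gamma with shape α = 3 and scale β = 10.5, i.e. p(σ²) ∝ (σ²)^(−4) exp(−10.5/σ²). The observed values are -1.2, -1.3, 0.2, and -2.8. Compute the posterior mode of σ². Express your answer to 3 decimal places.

σ̂²_MAP = 3.851

Sum of squared deviations about the known mean: SS = (-1.2−1)² + (-1.3−1)² + (0.2−1)² + (-2.8−1)² = 25.21.
The Normal likelihood contributes (σ²)^(−n/2) exp(−SS/(2σ²)), so the posterior is Inverse-Gamma(α + n/2, β + SS/2) = Inverse-Gamma(5, 23.105).
The mode of Inverse-Gamma(a, b) is b/(a+1) = 23.105/6 ≈ 3.851.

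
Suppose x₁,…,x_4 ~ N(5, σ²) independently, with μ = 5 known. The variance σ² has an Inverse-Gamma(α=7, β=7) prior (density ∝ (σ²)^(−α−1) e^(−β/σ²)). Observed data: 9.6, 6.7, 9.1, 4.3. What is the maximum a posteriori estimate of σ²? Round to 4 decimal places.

σ̂²_MAP = 2.7675

Sum of squared deviations about the known mean: SS = (9.6−5)² + (6.7−5)² + (9.1−5)² + (4.3−5)² = 41.35.
The Normal likelihood contributes (σ²)^(−n/2) exp(−SS/(2σ²)), so the posterior is Inverse-Gamma(α + n/2, β + SS/2) = Inverse-Gamma(9, 27.675).
The mode of Inverse-Gamma(a, b) is b/(a+1) = 27.675/10 ≈ 2.7675.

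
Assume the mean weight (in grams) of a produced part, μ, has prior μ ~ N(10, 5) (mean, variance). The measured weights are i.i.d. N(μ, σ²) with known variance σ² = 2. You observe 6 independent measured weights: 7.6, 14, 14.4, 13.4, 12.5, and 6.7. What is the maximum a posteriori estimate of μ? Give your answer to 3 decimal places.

n = 6; x̄ = (7.6 + 14 + 14.4 + 13.4 + 12.5 + 6.7)/6 = 68.6/6 = 343/30 ≈ 11.4333.
For a Normal prior and Normal likelihood with known variance, the posterior is Normal; its mode equals its mean, the precision-weighted average.
Prior precision 1/σ₀² = 1/5 = 0.2; data precision n/σ² = 6/2 = 3.
μ̂ = (0.2·10 + 3·(343/30)) / (0.2 + 3) = 36.3/3.2 = 11.34375 ≈ 11.344.

μ̂_MAP = 11.344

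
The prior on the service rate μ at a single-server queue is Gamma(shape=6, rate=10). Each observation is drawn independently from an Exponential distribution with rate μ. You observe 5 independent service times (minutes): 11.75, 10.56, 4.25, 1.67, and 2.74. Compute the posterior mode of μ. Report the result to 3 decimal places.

The Exponential(rate=μ) likelihood is ∝ μ^n e^(−μΣtᵢ). Here n = 5 and Σtᵢ = 11.75 + 10.56 + 4.25 + 1.67 + 2.74 = 30.97.
Posterior ∝ μ^5e^(−10μ) · μ^5e^(−30.97μ) = μ^10e^(−40.97μ), i.e. Gamma(11, 40.97).
Mode = (a−1)/b = 10/40.97 ≈ 0.244.

μ̂_MAP = 0.244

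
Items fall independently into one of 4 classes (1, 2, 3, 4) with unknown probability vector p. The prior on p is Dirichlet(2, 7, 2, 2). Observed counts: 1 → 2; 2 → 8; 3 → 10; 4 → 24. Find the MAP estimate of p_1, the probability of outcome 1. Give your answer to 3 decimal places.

MAP estimate: 0.057

The posterior is Dirichlet(αᵢ + nᵢ) = Dirichlet(4, 15, 12, 26).
For a Dirichlet(a₁,…,a_K) with all aᵢ > 1, the mode has j-th component (aⱼ − 1)/(Σaᵢ − K).
Here Σaᵢ = 57 and K = 4, so p_1 = (4 − 1)/(57 − 4) = 3/53 ≈ 0.057.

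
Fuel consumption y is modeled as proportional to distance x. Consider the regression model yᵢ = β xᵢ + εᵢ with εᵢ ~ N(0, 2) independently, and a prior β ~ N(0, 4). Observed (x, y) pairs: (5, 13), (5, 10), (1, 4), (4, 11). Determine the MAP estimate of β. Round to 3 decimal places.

log p(β | y) = −Σ(yᵢ − βxᵢ)²/(2·2) − β²/(2·4) + const.
Setting the derivative to zero: Σxᵢ(yᵢ − βxᵢ)/2 − β/4 = 0, so β = Σxᵢyᵢ / (Σxᵢ² + σ²/τ²).
Σxᵢyᵢ = 5·13 + 5·10 + 1·4 + 4·11 = 163; Σxᵢ² = 67; σ²/τ² = 0.5.
β̂_MAP = 163 / (67 + 0.5) = 163/67.5 ≈ 2.415.

β̂_MAP = 2.415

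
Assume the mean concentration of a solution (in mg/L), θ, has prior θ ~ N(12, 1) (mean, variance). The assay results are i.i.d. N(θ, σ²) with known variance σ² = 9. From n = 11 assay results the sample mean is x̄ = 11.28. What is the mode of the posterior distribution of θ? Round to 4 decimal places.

θ̂_MAP = 11.6040

n = 11, x̄ = 11.28.
For a Normal prior and Normal likelihood with known variance, the posterior is Normal; its mode equals its mean, the precision-weighted average.
Prior precision 1/σ₀² = 1/1 = 1; data precision n/σ² = 11/9.
θ̂ = (1·12 + (11/9)·11.28) / (1 + 11/9) = (1934/75)/(20/9) = 11.6040.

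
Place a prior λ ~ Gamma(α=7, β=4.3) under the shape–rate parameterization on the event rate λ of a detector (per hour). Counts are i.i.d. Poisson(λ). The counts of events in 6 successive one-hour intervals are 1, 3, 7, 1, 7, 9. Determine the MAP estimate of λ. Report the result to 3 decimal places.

λ̂_MAP = 3.301

Σxᵢ = 1+3+7+1+7+9 = 28, with n = 6.
Posterior ∝ λ^6e^(−4.3λ) · λ^28e^(−6λ) = λ^34e^(−10.3λ), i.e. Gamma(shape=35, rate=10.3).
The mode of a Gamma(a, b) with a ≥ 1 (shape–rate) is (a−1)/b = 34/10.3 ≈ 3.301.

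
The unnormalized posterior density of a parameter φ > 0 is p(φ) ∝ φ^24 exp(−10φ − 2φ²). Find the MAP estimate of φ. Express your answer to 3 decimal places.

ℓ'(φ) = 24/φ − 10 − 4φ. Setting this to zero and multiplying by φ: 4φ² + 10φ − 24 = 0.
φ = (−10 + √(10² + 4·4·24)) / (2·4) = (−10 + √484) / 8 = (−10 + 22)/8 = 3/2.
ℓ''(φ) = −24/φ² − 4 < 0, confirming a maximum.

φ̂_MAP = 1.500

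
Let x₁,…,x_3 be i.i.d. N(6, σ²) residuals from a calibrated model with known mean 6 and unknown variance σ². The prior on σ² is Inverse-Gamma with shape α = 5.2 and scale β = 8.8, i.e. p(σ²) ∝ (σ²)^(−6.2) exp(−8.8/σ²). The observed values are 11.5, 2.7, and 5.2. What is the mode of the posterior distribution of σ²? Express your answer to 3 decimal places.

σ̂²_MAP = 3.856

Sum of squared deviations about the known mean: SS = (11.5−6)² + (2.7−6)² + (5.2−6)² = 41.78.
The Normal likelihood contributes (σ²)^(−n/2) exp(−SS/(2σ²)), so the posterior is Inverse-Gamma(α + n/2, β + SS/2) = Inverse-Gamma(6.7, 29.69).
The mode of Inverse-Gamma(a, b) is b/(a+1) = 29.69/7.7 ≈ 3.856.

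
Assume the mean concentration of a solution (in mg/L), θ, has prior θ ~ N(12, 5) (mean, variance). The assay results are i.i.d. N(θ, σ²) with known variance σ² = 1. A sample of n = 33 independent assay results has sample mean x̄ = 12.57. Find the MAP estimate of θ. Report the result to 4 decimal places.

θ̂_MAP = 12.5666

n = 33, x̄ = 12.57.
For a Normal prior and Normal likelihood with known variance, the posterior is Normal; its mode equals its mean, the precision-weighted average.
Prior precision 1/σ₀² = 1/5 = 0.2; data precision n/σ² = 33/1 = 33.
θ̂ = (0.2·12 + 33·12.57) / (0.2 + 33) = 417.21/33.2 = 41721/3320 ≈ 12.5666.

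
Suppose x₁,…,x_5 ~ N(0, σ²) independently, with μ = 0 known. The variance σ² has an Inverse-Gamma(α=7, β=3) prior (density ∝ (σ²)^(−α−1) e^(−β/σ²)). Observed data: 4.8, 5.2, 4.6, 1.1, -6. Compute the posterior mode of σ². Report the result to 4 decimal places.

σ̂²_MAP = 5.4500

Sum of squared deviations about the known mean: SS = (4.8−0)² + (5.2−0)² + (4.6−0)² + (1.1−0)² + (-6−0)² = 108.45.
The Normal likelihood contributes (σ²)^(−n/2) exp(−SS/(2σ²)), so the posterior is Inverse-Gamma(α + n/2, β + SS/2) = Inverse-Gamma(9.5, 57.225).
The mode of Inverse-Gamma(a, b) is b/(a+1) = 57.225/10.5 ≈ 5.4500.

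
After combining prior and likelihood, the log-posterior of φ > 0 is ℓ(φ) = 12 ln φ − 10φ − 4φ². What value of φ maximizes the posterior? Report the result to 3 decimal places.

φ̂_MAP = 0.750

ℓ'(φ) = 12/φ − 10 − 8φ. Setting this to zero and multiplying by φ: 8φ² + 10φ − 12 = 0.
φ = (−10 + √(10² + 4·8·12)) / (2·8) = (−10 + √484) / 16 = (−10 + 22)/16 = 3/4.
ℓ''(φ) = −12/φ² − 8 < 0, confirming a maximum.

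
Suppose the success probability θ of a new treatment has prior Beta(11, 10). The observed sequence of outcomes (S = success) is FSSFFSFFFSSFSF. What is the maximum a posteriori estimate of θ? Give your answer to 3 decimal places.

θ̂_MAP = 0.485

Prior: Beta(11, 10).
Data: 6 successes in 14 trials (from the sequence). The binomial likelihood contributes θ^6(1−θ)^8, so the posterior is Beta(11+6, 10+8) = Beta(17, 18).
For Beta(a, b) with a, b > 1 the mode is (a−1)/(a+b−2) = 16/33 ≈ 0.485.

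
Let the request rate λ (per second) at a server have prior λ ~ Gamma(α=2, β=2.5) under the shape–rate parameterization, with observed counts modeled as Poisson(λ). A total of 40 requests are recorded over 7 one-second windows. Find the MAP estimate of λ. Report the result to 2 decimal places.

λ̂_MAP = 4.32

Σxᵢ = 40, n = 7.
Posterior ∝ λe^(−2.5λ) · λ^40e^(−7λ) = λ^41e^(−9.5λ), i.e. Gamma(shape=42, rate=9.5).
The mode of a Gamma(a, b) with a ≥ 1 (shape–rate) is (a−1)/b = 41/9.5 ≈ 4.32.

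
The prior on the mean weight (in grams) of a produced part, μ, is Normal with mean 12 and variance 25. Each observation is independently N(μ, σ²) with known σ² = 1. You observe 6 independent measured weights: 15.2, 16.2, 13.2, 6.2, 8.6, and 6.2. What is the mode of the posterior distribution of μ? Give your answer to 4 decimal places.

μ̂_MAP = 10.9404

n = 6; x̄ = (15.2 + 16.2 + 13.2 + 6.2 + 8.6 + 6.2)/6 = 65.6/6 = 164/15 ≈ 10.9333.
For a Normal prior and Normal likelihood with known variance, the posterior is Normal; its mode equals its mean, the precision-weighted average.
Prior precision 1/σ₀² = 1/25 = 0.04; data precision n/σ² = 6/1 = 6.
μ̂ = (0.04·12 + 6·(164/15)) / (0.04 + 6) = 66.08/6.04 = 1652/151 ≈ 10.9404.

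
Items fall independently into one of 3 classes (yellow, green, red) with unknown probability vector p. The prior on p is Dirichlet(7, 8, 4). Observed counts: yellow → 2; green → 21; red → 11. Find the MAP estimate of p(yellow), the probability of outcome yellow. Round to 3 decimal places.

MAP estimate of p(yellow) = 0.160

The posterior is Dirichlet(αᵢ + nᵢ) = Dirichlet(9, 29, 15).
For a Dirichlet(a₁,…,a_K) with all aᵢ > 1, the mode has j-th component (aⱼ − 1)/(Σaᵢ − K).
Here Σaᵢ = 53 and K = 3, so p(yellow) = (9 − 1)/(53 − 3) = 8/50 ≈ 0.160.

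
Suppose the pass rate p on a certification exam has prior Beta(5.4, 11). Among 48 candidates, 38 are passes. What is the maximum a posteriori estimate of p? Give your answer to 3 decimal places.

p̂_MAP = 0.679

Prior: Beta(5.4, 11).
Data: 38 successes in 48 trials. The binomial likelihood contributes p^38(1−p)^10, so the posterior is Beta(5.4+38, 11+10) = Beta(43.4, 21).
For Beta(a, b) with a, b > 1 the mode is (a−1)/(a+b−2) = 42.4/62.4 ≈ 0.679.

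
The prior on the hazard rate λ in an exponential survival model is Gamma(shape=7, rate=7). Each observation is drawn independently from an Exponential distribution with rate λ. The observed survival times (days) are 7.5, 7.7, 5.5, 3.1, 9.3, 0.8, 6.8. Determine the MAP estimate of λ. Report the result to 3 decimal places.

The Exponential(rate=λ) likelihood is ∝ λ^n e^(−λΣtᵢ). Here n = 7 and Σtᵢ = 7.5 + 7.7 + 5.5 + 3.1 + 9.3 + 0.8 + 6.8 = 40.7.
Posterior ∝ λ^6e^(−7λ) · λ^7e^(−40.7λ) = λ^13e^(−47.7λ), i.e. Gamma(14, 47.7).
Mode = (a−1)/b = 13/47.7 ≈ 0.273.

λ̂_MAP = 0.273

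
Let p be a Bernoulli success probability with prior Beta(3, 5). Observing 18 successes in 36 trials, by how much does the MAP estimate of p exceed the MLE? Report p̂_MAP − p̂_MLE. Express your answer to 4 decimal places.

MAP − MLE = -0.0238

Posterior is Beta(21, 23); MAP = (21−1)/(44−2) = 20/42 ≈ 0.47619.
MLE ignores the prior: p̂_MLE = k/n = 18/36 ≈ 0.50000.
Difference = 20/42 − 18/36 = -1/42 ≈ -0.0238.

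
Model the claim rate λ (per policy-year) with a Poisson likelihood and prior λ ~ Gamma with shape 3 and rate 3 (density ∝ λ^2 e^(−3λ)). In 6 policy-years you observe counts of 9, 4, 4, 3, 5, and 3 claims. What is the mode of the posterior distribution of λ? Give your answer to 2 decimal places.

Σxᵢ = 9+4+4+3+5+3 = 28, with n = 6.
Posterior ∝ λ^2e^(−3λ) · λ^28e^(−6λ) = λ^30e^(−9λ), i.e. Gamma(shape=31, rate=9).
The mode of a Gamma(a, b) with a ≥ 1 (shape–rate) is (a−1)/b = 30/9 ≈ 3.33.

λ̂_MAP = 3.33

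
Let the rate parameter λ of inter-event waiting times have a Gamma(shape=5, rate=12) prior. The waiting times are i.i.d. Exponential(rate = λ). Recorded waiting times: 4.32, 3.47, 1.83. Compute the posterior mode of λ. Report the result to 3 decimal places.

The Exponential(rate=λ) likelihood is ∝ λ^n e^(−λΣtᵢ). Here n = 3 and Σtᵢ = 4.32 + 3.47 + 1.83 = 9.62.
Posterior ∝ λ^4e^(−12λ) · λ^3e^(−9.62λ) = λ^7e^(−21.62λ), i.e. Gamma(8, 21.62).
Mode = (a−1)/b = 7/21.62 ≈ 0.324.

λ̂_MAP = 0.324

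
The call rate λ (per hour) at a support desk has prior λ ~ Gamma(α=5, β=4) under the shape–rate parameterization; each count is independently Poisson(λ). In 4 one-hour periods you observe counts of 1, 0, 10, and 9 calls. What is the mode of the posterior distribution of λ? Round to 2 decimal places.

λ̂_MAP = 3.00

Σxᵢ = 1+0+10+9 = 20, with n = 4.
Posterior ∝ λ^4e^(−4λ) · λ^20e^(−4λ) = λ^24e^(−8λ), i.e. Gamma(shape=25, rate=8).
The mode of a Gamma(a, b) with a ≥ 1 (shape–rate) is (a−1)/b = 24/8 ≈ 3.00.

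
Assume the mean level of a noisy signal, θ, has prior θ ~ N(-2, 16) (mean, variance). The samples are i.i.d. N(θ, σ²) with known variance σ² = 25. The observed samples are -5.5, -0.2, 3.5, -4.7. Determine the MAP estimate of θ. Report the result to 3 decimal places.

θ̂_MAP = -1.802

n = 4; x̄ = ((-5.5) + (-0.2) + 3.5 + (-4.7))/4 = -6.9/4 = -1.725.
For a Normal prior and Normal likelihood with known variance, the posterior is Normal; its mode equals its mean, the precision-weighted average.
Prior precision 1/σ₀² = 1/16 = 0.0625; data precision n/σ² = 4/25 = 0.16.
θ̂ = (0.0625·(-2) + 0.16·(-1.725)) / (0.0625 + 0.16) = (-0.401)/0.2225 = -802/445 ≈ -1.802.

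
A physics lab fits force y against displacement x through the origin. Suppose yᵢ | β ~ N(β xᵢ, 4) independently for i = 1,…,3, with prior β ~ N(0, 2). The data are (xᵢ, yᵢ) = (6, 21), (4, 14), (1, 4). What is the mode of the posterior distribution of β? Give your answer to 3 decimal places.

β̂_MAP = 3.382

log p(β | y) = −Σ(yᵢ − βxᵢ)²/(2·4) − β²/(2·2) + const.
Setting the derivative to zero: Σxᵢ(yᵢ − βxᵢ)/4 − β/2 = 0, so β = Σxᵢyᵢ / (Σxᵢ² + σ²/τ²).
Σxᵢyᵢ = 6·21 + 4·14 + 1·4 = 186; Σxᵢ² = 53; σ²/τ² = 2.
β̂_MAP = 186 / (53 + 2) = 186/55 ≈ 3.382.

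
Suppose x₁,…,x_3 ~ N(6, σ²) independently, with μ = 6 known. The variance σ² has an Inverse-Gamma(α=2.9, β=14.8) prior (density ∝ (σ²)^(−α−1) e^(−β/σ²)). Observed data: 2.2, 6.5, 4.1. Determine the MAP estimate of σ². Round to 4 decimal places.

Sum of squared deviations about the known mean: SS = (2.2−6)² + (6.5−6)² + (4.1−6)² = 18.3.
The Normal likelihood contributes (σ²)^(−n/2) exp(−SS/(2σ²)), so the posterior is Inverse-Gamma(α + n/2, β + SS/2) = Inverse-Gamma(4.4, 23.95).
The mode of Inverse-Gamma(a, b) is b/(a+1) = 23.95/5.4 ≈ 4.4352.

σ̂²_MAP = 4.4352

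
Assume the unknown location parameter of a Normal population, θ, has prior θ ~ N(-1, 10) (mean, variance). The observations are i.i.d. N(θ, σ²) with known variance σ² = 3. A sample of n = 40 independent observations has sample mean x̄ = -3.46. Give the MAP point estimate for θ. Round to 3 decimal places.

θ̂_MAP = -3.442

n = 40, x̄ = -3.46.
For a Normal prior and Normal likelihood with known variance, the posterior is Normal; its mode equals its mean, the precision-weighted average.
Prior precision 1/σ₀² = 1/10 = 0.1; data precision n/σ² = 40/3.
θ̂ = (0.1·(-1) + (40/3)·(-3.46)) / (0.1 + 40/3) = (-1387/30)/(403/30) = -1387/403 ≈ -3.442.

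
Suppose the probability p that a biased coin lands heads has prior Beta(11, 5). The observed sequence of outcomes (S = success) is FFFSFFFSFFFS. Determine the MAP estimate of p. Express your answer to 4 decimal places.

p̂_MAP = 0.5000

Prior: Beta(11, 5).
Data: 3 successes in 12 trials (from the sequence). The binomial likelihood contributes p^3(1−p)^9, so the posterior is Beta(11+3, 5+9) = Beta(14, 14).
For Beta(a, b) with a, b > 1 the mode is (a−1)/(a+b−2) = 13/26 ≈ 0.5000.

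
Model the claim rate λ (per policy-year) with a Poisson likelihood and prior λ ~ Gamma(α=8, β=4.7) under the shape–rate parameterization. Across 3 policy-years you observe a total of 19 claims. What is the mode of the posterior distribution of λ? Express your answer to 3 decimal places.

Σxᵢ = 19, n = 3.
Posterior ∝ λ^7e^(−4.7λ) · λ^19e^(−3λ) = λ^26e^(−7.7λ), i.e. Gamma(shape=27, rate=7.7).
The mode of a Gamma(a, b) with a ≥ 1 (shape–rate) is (a−1)/b = 26/7.7 ≈ 3.377.

λ̂_MAP = 3.377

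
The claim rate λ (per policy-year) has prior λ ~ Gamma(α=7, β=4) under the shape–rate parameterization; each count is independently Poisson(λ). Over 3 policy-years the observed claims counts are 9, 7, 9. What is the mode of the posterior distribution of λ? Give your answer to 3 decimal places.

Σxᵢ = 9+7+9 = 25, with n = 3.
Posterior ∝ λ^6e^(−4λ) · λ^25e^(−3λ) = λ^31e^(−7λ), i.e. Gamma(shape=32, rate=7).
The mode of a Gamma(a, b) with a ≥ 1 (shape–rate) is (a−1)/b = 31/7 ≈ 4.429.

λ̂_MAP = 4.429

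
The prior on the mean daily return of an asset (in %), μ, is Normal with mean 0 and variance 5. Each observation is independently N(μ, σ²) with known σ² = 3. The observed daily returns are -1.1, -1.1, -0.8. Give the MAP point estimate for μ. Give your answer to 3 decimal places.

n = 3; x̄ = ((-1.1) + (-1.1) + (-0.8))/3 = -3/3 = -1.
For a Normal prior and Normal likelihood with known variance, the posterior is Normal; its mode equals its mean, the precision-weighted average.
Prior precision 1/σ₀² = 1/5 = 0.2; data precision n/σ² = 3/3 = 1.
μ̂ = (0.2·0 + 1·(-1)) / (0.2 + 1) = (-1)/1.2 = -5/6 ≈ -0.833.

μ̂_MAP = -0.833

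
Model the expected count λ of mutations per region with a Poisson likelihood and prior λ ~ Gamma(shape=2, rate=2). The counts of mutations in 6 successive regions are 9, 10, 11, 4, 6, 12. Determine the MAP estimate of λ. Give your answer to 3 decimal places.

λ̂_MAP = 6.625

Σxᵢ = 9+10+11+4+6+12 = 52, with n = 6.
Posterior ∝ λe^(−2λ) · λ^52e^(−6λ) = λ^53e^(−8λ), i.e. Gamma(shape=54, rate=8).
The mode of a Gamma(a, b) with a ≥ 1 (shape–rate) is (a−1)/b = 53/8 ≈ 6.625.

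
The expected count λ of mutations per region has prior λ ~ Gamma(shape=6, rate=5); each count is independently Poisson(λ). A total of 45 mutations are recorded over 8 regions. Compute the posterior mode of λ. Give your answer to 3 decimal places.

Σxᵢ = 45, n = 8.
Posterior ∝ λ^5e^(−5λ) · λ^45e^(−8λ) = λ^50e^(−13λ), i.e. Gamma(shape=51, rate=13).
The mode of a Gamma(a, b) with a ≥ 1 (shape–rate) is (a−1)/b = 50/13 ≈ 3.846.

λ̂_MAP = 3.846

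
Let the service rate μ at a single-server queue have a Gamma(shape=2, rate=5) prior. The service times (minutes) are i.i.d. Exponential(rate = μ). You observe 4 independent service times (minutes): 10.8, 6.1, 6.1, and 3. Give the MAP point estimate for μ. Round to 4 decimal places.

μ̂_MAP = 0.1613

The Exponential(rate=μ) likelihood is ∝ μ^n e^(−μΣtᵢ). Here n = 4 and Σtᵢ = 10.8 + 6.1 + 6.1 + 3 = 26.
Posterior ∝ μe^(−5μ) · μ^4e^(−26μ) = μ^5e^(−31μ), i.e. Gamma(6, 31).
Mode = (a−1)/b = 5/31 ≈ 0.1613.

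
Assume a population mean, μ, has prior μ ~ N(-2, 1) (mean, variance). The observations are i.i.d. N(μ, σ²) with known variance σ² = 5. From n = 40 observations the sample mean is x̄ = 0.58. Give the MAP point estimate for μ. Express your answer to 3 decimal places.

n = 40, x̄ = 0.58.
For a Normal prior and Normal likelihood with known variance, the posterior is Normal; its mode equals its mean, the precision-weighted average.
Prior precision 1/σ₀² = 1/1 = 1; data precision n/σ² = 40/5 = 8.
μ̂ = (1·(-2) + 8·0.58) / (1 + 8) = 2.64/9 = 22/75 ≈ 0.293.

μ̂_MAP = 0.293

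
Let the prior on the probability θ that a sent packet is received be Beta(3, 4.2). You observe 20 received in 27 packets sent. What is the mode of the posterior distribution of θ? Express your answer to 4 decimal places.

θ̂_MAP = 0.6832

Prior: Beta(3, 4.2).
Data: 20 successes in 27 trials. The binomial likelihood contributes θ^20(1−θ)^7, so the posterior is Beta(3+20, 4.2+7) = Beta(23, 11.2).
For Beta(a, b) with a, b > 1 the mode is (a−1)/(a+b−2) = 22/32.2 ≈ 0.6832.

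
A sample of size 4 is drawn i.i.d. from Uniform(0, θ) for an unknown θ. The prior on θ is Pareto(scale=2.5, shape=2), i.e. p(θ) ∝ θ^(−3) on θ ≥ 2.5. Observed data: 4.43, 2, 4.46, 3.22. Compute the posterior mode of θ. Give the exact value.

The Uniform(0, θ) likelihood is θ^(−n) for θ ≥ max(xᵢ), zero otherwise. Here max(xᵢ) = 4.46.
Posterior ∝ θ^(−3) · θ^(−4) = θ^(−7) on θ ≥ max(2.5, 4.46) = 4.46.
This density is strictly decreasing in θ, so the posterior mode lies at the lower boundary of the support.

θ̂_MAP = 4.46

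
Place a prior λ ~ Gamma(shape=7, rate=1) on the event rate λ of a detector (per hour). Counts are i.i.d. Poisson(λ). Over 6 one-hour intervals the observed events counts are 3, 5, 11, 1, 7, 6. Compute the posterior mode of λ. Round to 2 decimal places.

Σxᵢ = 3+5+11+1+7+6 = 33, with n = 6.
Posterior ∝ λ^6e^(−1λ) · λ^33e^(−6λ) = λ^39e^(−7λ), i.e. Gamma(shape=40, rate=7).
The mode of a Gamma(a, b) with a ≥ 1 (shape–rate) is (a−1)/b = 39/7 ≈ 5.57.

λ̂_MAP = 5.57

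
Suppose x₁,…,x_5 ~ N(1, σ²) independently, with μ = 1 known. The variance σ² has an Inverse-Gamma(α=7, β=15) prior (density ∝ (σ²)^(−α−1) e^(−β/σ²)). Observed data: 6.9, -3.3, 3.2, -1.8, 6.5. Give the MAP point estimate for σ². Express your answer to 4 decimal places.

σ̂²_MAP = 6.0110

Sum of squared deviations about the known mean: SS = (6.9−1)² + (-3.3−1)² + (3.2−1)² + (-1.8−1)² + (6.5−1)² = 96.23.
The Normal likelihood contributes (σ²)^(−n/2) exp(−SS/(2σ²)), so the posterior is Inverse-Gamma(α + n/2, β + SS/2) = Inverse-Gamma(9.5, 63.115).
The mode of Inverse-Gamma(a, b) is b/(a+1) = 63.115/10.5 ≈ 6.0110.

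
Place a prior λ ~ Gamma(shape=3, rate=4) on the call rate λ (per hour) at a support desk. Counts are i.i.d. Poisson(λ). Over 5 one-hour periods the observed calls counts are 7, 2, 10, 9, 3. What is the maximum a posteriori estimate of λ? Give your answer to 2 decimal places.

Σxᵢ = 7+2+10+9+3 = 31, with n = 5.
Posterior ∝ λ^2e^(−4λ) · λ^31e^(−5λ) = λ^33e^(−9λ), i.e. Gamma(shape=34, rate=9).
The mode of a Gamma(a, b) with a ≥ 1 (shape–rate) is (a−1)/b = 33/9 ≈ 3.67.

λ̂_MAP = 3.67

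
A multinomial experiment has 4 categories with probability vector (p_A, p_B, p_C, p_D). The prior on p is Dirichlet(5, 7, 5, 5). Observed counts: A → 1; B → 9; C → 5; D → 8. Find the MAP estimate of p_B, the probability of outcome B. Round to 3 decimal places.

The posterior is Dirichlet(αᵢ + nᵢ) = Dirichlet(6, 16, 10, 13).
For a Dirichlet(a₁,…,a_K) with all aᵢ > 1, the mode has j-th component (aⱼ − 1)/(Σaᵢ − K).
Here Σaᵢ = 45 and K = 4, so p_B = (16 − 1)/(45 − 4) = 15/41 ≈ 0.366.

MAP estimate of p_B = 0.366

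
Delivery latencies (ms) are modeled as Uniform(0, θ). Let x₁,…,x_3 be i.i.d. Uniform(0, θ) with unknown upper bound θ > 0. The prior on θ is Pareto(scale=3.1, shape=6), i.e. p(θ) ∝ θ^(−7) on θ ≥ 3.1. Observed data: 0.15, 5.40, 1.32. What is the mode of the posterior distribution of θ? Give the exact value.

The Uniform(0, θ) likelihood is θ^(−n) for θ ≥ max(xᵢ), zero otherwise. Here max(xᵢ) = 5.40.
Posterior ∝ θ^(−7) · θ^(−3) = θ^(−10) on θ ≥ max(3.1, 5.40) = 5.40.
This density is strictly decreasing in θ, so the posterior mode lies at the lower boundary of the support.

θ̂_MAP = 5.40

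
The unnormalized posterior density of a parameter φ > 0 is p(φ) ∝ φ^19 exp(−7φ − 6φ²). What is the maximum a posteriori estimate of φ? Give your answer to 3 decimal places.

ℓ'(φ) = 19/φ − 7 − 12φ. Setting this to zero and multiplying by φ: 12φ² + 7φ − 19 = 0.
φ = (−7 + √(7² + 4·12·19)) / (2·12) = (−7 + √961) / 24 = (−7 + 31)/24 = 1.
ℓ''(φ) = −19/φ² − 12 < 0, confirming a maximum.

φ̂_MAP = 1.000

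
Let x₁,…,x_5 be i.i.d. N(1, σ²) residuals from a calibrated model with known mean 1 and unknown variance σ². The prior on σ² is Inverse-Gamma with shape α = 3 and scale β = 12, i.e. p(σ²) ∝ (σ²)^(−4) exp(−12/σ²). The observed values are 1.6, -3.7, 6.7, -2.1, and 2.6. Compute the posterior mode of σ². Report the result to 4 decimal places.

Sum of squared deviations about the known mean: SS = (1.6−1)² + (-3.7−1)² + (6.7−1)² + (-2.1−1)² + (2.6−1)² = 67.11.
The Normal likelihood contributes (σ²)^(−n/2) exp(−SS/(2σ²)), so the posterior is Inverse-Gamma(α + n/2, β + SS/2) = Inverse-Gamma(5.5, 45.555).
The mode of Inverse-Gamma(a, b) is b/(a+1) = 45.555/6.5 ≈ 7.0085.

σ̂²_MAP = 7.0085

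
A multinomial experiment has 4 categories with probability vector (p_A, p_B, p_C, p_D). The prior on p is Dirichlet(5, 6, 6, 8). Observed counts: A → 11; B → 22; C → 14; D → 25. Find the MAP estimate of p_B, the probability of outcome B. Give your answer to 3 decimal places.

The posterior is Dirichlet(αᵢ + nᵢ) = Dirichlet(16, 28, 20, 33).
For a Dirichlet(a₁,…,a_K) with all aᵢ > 1, the mode has j-th component (aⱼ − 1)/(Σaᵢ − K).
Here Σaᵢ = 97 and K = 4, so p_B = (28 − 1)/(97 − 4) = 27/93 ≈ 0.290.

MAP estimate of p_B = 0.290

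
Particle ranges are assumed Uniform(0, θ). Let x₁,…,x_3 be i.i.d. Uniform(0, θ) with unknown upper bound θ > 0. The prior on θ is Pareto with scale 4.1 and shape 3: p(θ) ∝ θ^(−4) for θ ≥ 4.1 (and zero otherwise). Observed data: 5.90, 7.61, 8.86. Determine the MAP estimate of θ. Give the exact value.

θ̂_MAP = 8.86

The Uniform(0, θ) likelihood is θ^(−n) for θ ≥ max(xᵢ), zero otherwise. Here max(xᵢ) = 8.86.
Posterior ∝ θ^(−4) · θ^(−3) = θ^(−7) on θ ≥ max(4.1, 8.86) = 8.86.
This density is strictly decreasing in θ, so the posterior mode lies at the lower boundary of the support.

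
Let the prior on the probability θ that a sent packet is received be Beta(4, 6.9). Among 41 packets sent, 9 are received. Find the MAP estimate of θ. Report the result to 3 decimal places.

Prior: Beta(4, 6.9).
Data: 9 successes in 41 trials. The binomial likelihood contributes θ^9(1−θ)^32, so the posterior is Beta(4+9, 6.9+32) = Beta(13, 38.9).
For Beta(a, b) with a, b > 1 the mode is (a−1)/(a+b−2) = 12/49.9 ≈ 0.240.

θ̂_MAP = 0.240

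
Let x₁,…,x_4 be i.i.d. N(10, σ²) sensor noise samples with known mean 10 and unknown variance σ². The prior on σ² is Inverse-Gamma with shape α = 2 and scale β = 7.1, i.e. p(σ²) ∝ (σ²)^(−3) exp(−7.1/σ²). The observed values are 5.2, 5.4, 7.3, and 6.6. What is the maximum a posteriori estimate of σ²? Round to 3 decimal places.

σ̂²_MAP = 7.725

Sum of squared deviations about the known mean: SS = (5.2−10)² + (5.4−10)² + (7.3−10)² + (6.6−10)² = 63.05.
The Normal likelihood contributes (σ²)^(−n/2) exp(−SS/(2σ²)), so the posterior is Inverse-Gamma(α + n/2, β + SS/2) = Inverse-Gamma(4, 38.625).
The mode of Inverse-Gamma(a, b) is b/(a+1) = 38.625/5 ≈ 7.725.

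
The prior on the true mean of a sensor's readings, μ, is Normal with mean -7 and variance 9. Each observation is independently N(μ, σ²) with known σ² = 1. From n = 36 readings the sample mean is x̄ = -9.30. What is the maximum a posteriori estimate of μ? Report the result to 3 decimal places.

μ̂_MAP = -9.293

n = 36, x̄ = -9.30.
For a Normal prior and Normal likelihood with known variance, the posterior is Normal; its mode equals its mean, the precision-weighted average.
Prior precision 1/σ₀² = 1/9; data precision n/σ² = 36/1 = 36.
μ̂ = ((1/9)·(-7) + 36·(-9.3)) / (1/9 + 36) = (-15101/45)/(325/9) = -15101/1625 ≈ -9.293.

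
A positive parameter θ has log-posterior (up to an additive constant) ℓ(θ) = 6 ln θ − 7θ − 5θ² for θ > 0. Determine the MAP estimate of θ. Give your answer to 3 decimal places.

θ̂_MAP = 0.500

ℓ'(θ) = 6/θ − 7 − 10θ. Setting this to zero and multiplying by θ: 10θ² + 7θ − 6 = 0.
θ = (−7 + √(7² + 4·10·6)) / (2·10) = (−7 + √289) / 20 = (−7 + 17)/20 = 1/2.
ℓ''(θ) = −6/θ² − 10 < 0, confirming a maximum.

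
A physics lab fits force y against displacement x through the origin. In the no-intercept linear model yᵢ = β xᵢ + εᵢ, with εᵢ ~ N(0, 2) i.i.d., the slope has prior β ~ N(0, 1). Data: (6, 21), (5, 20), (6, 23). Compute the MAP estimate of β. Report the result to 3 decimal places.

β̂_MAP = 3.677

log p(β | y) = −Σ(yᵢ − βxᵢ)²/(2·2) − β²/(2·1) + const.
Setting the derivative to zero: Σxᵢ(yᵢ − βxᵢ)/2 − β/1 = 0, so β = Σxᵢyᵢ / (Σxᵢ² + σ²/τ²).
Σxᵢyᵢ = 6·21 + 5·20 + 6·23 = 364; Σxᵢ² = 97; σ²/τ² = 2.
β̂_MAP = 364 / (97 + 2) = 364/99 ≈ 3.677.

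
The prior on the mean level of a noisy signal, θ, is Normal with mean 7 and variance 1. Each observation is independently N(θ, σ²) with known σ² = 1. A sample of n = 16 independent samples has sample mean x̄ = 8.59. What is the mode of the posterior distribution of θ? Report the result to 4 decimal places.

n = 16, x̄ = 8.59.
For a Normal prior and Normal likelihood with known variance, the posterior is Normal; its mode equals its mean, the precision-weighted average.
Prior precision 1/σ₀² = 1/1 = 1; data precision n/σ² = 16/1 = 16.
θ̂ = (1·7 + 16·8.59) / (1 + 16) = 144.44/17 = 3611/425 ≈ 8.4965.

θ̂_MAP = 8.4965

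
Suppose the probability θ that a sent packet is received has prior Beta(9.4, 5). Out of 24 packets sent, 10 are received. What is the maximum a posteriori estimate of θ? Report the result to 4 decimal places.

Prior: Beta(9.4, 5).
Data: 10 successes in 24 trials. The binomial likelihood contributes θ^10(1−θ)^14, so the posterior is Beta(9.4+10, 5+14) = Beta(19.4, 19).
For Beta(a, b) with a, b > 1 the mode is (a−1)/(a+b−2) = 18.4/36.4 ≈ 0.5055.

θ̂_MAP = 0.5055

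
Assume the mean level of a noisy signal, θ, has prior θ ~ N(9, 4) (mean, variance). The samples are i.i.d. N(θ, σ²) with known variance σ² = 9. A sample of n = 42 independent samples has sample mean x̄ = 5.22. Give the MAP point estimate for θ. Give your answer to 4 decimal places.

n = 42, x̄ = 5.22.
For a Normal prior and Normal likelihood with known variance, the posterior is Normal; its mode equals its mean, the precision-weighted average.
Prior precision 1/σ₀² = 1/4 = 0.25; data precision n/σ² = 42/9 = 14/3.
θ̂ = (0.25·9 + (14/3)·5.22) / (0.25 + 14/3) = 26.61/(59/12) = 7983/1475 ≈ 5.4122.

θ̂_MAP = 5.4122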